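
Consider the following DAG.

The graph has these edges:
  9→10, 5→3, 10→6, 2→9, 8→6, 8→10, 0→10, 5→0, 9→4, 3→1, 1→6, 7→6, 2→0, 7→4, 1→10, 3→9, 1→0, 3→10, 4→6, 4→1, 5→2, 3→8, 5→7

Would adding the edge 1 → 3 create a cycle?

Yes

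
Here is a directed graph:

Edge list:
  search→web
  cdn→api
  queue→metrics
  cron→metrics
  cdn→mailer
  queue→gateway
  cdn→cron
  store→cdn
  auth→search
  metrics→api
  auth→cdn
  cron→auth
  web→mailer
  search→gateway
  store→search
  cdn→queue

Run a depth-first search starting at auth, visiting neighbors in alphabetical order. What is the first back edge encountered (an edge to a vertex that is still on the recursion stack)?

cron->auth

DFS from auth (visiting neighbors in alphabetical order); mark gray on enter, black on exit:
auth gray
  cdn gray
    api gray
    api black
    cron gray
      cron→auth: auth is gray → back edge
First back edge: cron → auth.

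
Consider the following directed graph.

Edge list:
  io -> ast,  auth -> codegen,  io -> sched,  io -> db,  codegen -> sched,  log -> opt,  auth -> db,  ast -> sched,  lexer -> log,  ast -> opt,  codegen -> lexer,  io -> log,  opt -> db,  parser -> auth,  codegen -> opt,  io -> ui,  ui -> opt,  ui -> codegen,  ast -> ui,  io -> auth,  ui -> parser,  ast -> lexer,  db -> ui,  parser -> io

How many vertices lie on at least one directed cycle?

A vertex is on a directed cycle iff it belongs to a strongly connected component of size ≥ 2 (or has a self-loop).
The vertices on cycles are {db, io, ui, ast, log, opt, auth, lexer, parser, codegen} — 10 in total.

10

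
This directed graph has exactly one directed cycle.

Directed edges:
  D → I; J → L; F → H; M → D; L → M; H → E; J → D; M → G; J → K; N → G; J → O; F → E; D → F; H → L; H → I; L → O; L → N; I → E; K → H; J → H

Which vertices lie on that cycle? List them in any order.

DFS with gray/black marking from L:
L gray
  N gray
    G gray
    G black
  N black
  M gray
    M→G: G black — skip
    D gray
      I gray
        E gray
        E black
      I black
      F gray
        H gray
          H→I: I black — skip
          H→E: E black — skip
          H→L: L is gray → back edge
Back edge closes the cycle L → M → D → F → H → L; its vertices are {D, F, H, L, M}.

D, F, H, L, M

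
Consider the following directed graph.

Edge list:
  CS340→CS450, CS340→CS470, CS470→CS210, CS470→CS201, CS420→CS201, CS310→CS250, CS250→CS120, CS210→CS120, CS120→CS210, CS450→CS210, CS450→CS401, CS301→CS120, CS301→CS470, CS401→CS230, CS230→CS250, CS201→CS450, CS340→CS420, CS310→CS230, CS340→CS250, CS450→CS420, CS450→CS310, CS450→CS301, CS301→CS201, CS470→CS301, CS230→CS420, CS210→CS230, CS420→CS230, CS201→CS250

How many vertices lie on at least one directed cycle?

A vertex is on a directed cycle iff it belongs to a strongly connected component of size ≥ 2 (or has a self-loop).
The vertices on cycles are {CS120, CS201, CS210, CS230, CS250, CS301, CS310, CS401, CS420, CS450, CS470} — 11 in total.

11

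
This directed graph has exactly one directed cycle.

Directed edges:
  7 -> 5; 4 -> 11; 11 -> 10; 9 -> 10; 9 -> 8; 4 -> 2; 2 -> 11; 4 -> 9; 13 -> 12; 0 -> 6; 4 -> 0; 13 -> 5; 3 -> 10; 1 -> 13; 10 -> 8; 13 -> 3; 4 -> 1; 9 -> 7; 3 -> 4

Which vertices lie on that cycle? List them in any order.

1, 3, 4, 13

DFS with gray/black marking from 4:
4 gray
  2 gray
    11 gray
      10 gray
        8 gray
        8 black
      10 black
    11 black
  2 black
  9 gray
    7 gray
      5 gray
      5 black
    7 black
    9→8: 8 black — skip
    9→10: 10 black — skip
  9 black
  0 gray
    6 gray
    6 black
  0 black
  1 gray
    13 gray
      12 gray
      12 black
      13→5: 5 black — skip
      3 gray
        3→4: 4 is gray → back edge
Back edge closes the cycle 4 → 1 → 13 → 3 → 4; its vertices are {1, 3, 4, 13}.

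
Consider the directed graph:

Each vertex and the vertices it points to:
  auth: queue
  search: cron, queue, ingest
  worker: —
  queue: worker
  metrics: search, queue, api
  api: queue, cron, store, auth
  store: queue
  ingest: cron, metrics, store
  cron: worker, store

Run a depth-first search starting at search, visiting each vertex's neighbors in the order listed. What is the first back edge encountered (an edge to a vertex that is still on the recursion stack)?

metrics->search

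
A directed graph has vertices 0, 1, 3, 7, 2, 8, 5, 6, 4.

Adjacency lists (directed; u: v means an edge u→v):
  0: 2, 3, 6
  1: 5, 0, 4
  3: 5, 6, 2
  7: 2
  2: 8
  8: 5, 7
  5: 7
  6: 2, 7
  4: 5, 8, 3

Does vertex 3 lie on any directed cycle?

No

3 lies on a cycle iff there is a path from 3 back to itself.
Exploring from 3, it never reaches itself; equivalently, its strongly connected component is a singleton.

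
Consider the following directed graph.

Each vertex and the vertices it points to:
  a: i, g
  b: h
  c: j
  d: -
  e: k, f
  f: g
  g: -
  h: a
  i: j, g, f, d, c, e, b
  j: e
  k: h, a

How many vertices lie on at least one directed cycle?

A vertex is on a directed cycle iff it belongs to a strongly connected component of size ≥ 2 (or has a self-loop).
The vertices on cycles are {a, b, c, e, h, i, j, k} — 8 in total.

8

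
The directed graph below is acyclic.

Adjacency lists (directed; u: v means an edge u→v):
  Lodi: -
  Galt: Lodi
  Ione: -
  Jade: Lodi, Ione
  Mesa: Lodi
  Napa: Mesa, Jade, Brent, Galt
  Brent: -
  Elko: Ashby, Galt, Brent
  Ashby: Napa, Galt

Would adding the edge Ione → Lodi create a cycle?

Adding Ione→Lodi creates a cycle iff Lodi can already reach Ione.
Explore from Lodi: no path reaches Ione. The graph stays acyclic.

No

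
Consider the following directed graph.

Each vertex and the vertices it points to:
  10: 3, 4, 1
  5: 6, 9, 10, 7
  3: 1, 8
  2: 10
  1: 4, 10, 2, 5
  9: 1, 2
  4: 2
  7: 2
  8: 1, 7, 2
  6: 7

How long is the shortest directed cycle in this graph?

For each vertex v, BFS finds the shortest path from v back to v.
The shortest such closed walk is 10 → 1 → 10, length 2.

2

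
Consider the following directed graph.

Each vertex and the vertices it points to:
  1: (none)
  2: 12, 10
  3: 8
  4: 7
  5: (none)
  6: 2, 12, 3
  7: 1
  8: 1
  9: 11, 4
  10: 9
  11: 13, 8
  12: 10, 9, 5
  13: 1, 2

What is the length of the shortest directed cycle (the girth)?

5

For each vertex v, BFS finds the shortest path from v back to v.
The shortest such closed walk is 2 → 10 → 9 → 11 → 13 → 2, length 5.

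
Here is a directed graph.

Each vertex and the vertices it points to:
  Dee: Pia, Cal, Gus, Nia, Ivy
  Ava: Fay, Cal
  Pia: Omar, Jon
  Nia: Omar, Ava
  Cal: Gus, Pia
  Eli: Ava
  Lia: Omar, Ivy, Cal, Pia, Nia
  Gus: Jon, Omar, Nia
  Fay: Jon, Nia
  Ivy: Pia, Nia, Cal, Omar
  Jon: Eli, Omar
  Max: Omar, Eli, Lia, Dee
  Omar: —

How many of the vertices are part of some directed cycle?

8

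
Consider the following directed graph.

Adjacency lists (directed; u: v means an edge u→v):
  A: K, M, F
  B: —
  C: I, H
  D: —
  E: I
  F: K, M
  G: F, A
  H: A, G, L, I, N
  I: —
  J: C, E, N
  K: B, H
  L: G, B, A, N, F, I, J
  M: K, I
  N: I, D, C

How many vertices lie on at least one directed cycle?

A vertex is on a directed cycle iff it belongs to a strongly connected component of size ≥ 2 (or has a self-loop).
The vertices on cycles are {A, C, F, G, H, J, K, L, M, N} — 10 in total.

10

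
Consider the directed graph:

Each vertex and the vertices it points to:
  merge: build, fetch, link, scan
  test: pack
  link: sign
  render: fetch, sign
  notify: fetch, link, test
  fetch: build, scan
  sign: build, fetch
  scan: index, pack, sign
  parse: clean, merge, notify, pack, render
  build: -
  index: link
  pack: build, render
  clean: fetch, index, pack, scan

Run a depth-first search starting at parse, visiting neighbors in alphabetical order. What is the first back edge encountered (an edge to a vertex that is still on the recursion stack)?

sign→fetch

DFS from parse (visiting neighbors in alphabetical order); mark gray on enter, black on exit:
parse gray
  clean gray
    fetch gray
      build gray
      build black
      scan gray
        index gray
          link gray
            sign gray
              sign→build: build black — skip
              sign→fetch: fetch is gray → back edge
First back edge: sign → fetch.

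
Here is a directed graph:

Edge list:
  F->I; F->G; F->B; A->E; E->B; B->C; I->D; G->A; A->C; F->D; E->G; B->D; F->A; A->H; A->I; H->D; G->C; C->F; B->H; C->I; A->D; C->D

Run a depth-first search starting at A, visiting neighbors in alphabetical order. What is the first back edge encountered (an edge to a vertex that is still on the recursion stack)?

F->A

DFS from A (visiting neighbors in alphabetical order); mark gray on enter, black on exit:
A gray
  C gray
    D gray
    D black
    F gray
      F→A: A is gray → back edge
First back edge: F → A.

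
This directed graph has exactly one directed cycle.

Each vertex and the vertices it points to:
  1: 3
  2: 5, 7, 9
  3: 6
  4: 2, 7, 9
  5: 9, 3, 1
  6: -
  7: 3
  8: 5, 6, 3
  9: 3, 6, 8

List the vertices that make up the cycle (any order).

5, 8, 9

DFS with gray/black marking from 9:
9 gray
  3 gray
    6 gray
    6 black
  3 black
  9→6: 6 black — skip
  8 gray
    5 gray
      5→9: 9 is gray → back edge
Back edge closes the cycle 9 → 8 → 5 → 9; its vertices are {5, 8, 9}.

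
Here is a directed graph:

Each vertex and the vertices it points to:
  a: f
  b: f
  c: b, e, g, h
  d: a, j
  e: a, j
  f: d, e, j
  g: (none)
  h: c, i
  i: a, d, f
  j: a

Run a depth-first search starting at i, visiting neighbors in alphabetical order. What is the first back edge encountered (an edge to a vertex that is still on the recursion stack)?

d→a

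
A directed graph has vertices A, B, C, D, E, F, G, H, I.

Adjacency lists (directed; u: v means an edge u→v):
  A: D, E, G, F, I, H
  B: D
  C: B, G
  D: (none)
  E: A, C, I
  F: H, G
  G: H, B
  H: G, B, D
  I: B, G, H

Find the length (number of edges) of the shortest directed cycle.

2

For each vertex v, BFS finds the shortest path from v back to v.
The shortest such closed walk is E → A → E, length 2.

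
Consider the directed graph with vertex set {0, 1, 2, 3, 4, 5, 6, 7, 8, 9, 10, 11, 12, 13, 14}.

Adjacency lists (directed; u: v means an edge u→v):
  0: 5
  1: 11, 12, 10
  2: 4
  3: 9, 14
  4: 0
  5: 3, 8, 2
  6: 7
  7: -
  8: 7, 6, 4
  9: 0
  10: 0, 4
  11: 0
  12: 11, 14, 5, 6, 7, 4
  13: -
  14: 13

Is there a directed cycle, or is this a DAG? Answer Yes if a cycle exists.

DFS with white/gray/black marking, starting from 14:
14 gray
  13 gray
  13 black
14 black
0 gray
  5 gray
    3 gray
      9 gray
        9→0: 0 is gray → back edge
Back edge found, so a cycle exists: 0 → 5 → 3 → 9 → 0.

Yes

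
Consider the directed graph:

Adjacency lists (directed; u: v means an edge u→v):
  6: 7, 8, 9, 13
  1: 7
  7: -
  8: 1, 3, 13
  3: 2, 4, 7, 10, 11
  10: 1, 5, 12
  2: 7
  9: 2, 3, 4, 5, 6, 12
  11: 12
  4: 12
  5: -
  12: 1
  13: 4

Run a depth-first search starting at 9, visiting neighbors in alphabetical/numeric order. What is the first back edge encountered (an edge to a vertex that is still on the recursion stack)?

6->9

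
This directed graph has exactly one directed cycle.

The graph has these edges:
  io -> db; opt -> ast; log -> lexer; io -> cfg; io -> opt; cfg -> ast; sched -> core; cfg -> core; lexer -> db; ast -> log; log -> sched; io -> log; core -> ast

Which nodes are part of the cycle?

DFS with gray/black marking from log:
log gray
  lexer gray
    db gray
    db black
  lexer black
  sched gray
    core gray
      ast gray
        ast→log: log is gray → back edge
Back edge closes the cycle log → sched → core → ast → log; its vertices are {ast, log, core, sched}.

ast, log, core, sched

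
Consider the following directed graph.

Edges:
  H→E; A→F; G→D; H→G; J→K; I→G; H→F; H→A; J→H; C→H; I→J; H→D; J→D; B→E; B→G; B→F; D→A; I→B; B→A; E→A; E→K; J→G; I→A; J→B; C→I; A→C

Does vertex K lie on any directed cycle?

No

K lies on a cycle iff there is a path from K back to itself.
Exploring from K, it never reaches itself; equivalently, its strongly connected component is a singleton.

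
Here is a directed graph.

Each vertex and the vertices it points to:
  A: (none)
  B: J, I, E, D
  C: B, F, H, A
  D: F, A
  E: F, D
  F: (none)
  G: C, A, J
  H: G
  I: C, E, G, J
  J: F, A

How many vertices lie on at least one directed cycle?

A vertex is on a directed cycle iff it belongs to a strongly connected component of size ≥ 2 (or has a self-loop).
The vertices on cycles are {B, C, G, H, I} — 5 in total.

5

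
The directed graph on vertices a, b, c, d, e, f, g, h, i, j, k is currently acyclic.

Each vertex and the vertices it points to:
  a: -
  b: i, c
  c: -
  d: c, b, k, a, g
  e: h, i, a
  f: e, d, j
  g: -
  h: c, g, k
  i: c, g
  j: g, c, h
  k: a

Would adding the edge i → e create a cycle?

Yes

Adding i→e creates a cycle iff e can already reach i.
Path from e: e → i.
So e → … → i → e is a cycle.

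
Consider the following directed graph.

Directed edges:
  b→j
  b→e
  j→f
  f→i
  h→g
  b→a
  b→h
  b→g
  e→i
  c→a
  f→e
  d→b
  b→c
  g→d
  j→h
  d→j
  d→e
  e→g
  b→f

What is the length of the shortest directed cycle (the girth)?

For each vertex v, BFS finds the shortest path from v back to v.
The shortest such closed walk is d → e → g → d, length 3.

3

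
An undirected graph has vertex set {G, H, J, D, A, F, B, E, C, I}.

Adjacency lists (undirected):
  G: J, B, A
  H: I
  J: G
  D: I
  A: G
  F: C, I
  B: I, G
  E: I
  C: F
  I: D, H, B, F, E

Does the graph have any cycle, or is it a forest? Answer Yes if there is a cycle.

No

DFS, tracking each vertex's parent; an edge to a visited non-parent vertex closes a cycle.
Start from E:
visit E (parent –)
  visit I (parent E)
    visit D (parent I)
      D–I: parent, skip
    visit H (parent I)
      H–I: parent, skip
    visit B (parent I)
      B–I: parent, skip
      visit G (parent B)
        visit J (parent G)
          J–G: parent, skip
        G–B: parent, skip
        visit A (parent G)
          A–G: parent, skip
    visit F (parent I)
      visit C (parent F)
        C–F: parent, skip
      F–I: parent, skip
    I–E: parent, skip
No non-parent visited neighbor found — the graph is a forest.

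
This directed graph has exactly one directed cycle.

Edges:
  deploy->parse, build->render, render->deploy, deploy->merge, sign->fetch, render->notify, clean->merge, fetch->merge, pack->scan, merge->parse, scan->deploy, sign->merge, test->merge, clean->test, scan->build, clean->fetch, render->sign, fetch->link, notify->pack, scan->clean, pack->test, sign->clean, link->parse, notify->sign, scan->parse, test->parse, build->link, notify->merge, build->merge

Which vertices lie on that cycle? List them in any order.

pack, scan, build, notify, render

DFS with gray/black marking from render:
render gray
  sign gray
    merge gray
      parse gray
      parse black
    merge black
    clean gray
      fetch gray
        link gray
          link→parse: parse black — skip
        link black
        fetch→merge: merge black — skip
      fetch black
      test gray
        test→merge: merge black — skip
        test→parse: parse black — skip
      test black
      clean→merge: merge black — skip
    clean black
    sign→fetch: fetch black — skip
  sign black
  notify gray
    notify→merge: merge black — skip
    pack gray
      scan gray
        scan→parse: parse black — skip
        deploy gray
          deploy→merge: merge black — skip
          deploy→parse: parse black — skip
        deploy black
        scan→clean: clean black — skip
        build gray
          build→merge: merge black — skip
          build→render: render is gray → back edge
Back edge closes the cycle render → notify → pack → scan → build → render; its vertices are {pack, scan, build, notify, render}.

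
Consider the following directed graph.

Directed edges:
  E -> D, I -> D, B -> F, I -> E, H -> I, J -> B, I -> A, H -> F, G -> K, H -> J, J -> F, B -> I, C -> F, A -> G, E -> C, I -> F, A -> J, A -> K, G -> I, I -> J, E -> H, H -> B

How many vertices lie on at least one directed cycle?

A vertex is on a directed cycle iff it belongs to a strongly connected component of size ≥ 2 (or has a self-loop).
The vertices on cycles are {A, B, E, G, H, I, J} — 7 in total.

7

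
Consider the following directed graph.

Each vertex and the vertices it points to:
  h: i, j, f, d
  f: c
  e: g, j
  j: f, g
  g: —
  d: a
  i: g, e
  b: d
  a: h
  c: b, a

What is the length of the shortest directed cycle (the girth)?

For each vertex v, BFS finds the shortest path from v back to v.
The shortest such closed walk is h → d → a → h, length 3.

3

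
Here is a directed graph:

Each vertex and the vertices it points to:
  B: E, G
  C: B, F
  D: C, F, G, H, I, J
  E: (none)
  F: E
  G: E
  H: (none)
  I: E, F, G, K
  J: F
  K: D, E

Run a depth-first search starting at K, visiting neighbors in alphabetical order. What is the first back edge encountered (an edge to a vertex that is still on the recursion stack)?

I→K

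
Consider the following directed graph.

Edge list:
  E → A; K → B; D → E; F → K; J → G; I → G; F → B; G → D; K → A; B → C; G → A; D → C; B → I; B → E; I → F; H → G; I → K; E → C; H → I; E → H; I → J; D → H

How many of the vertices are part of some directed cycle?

9

A vertex is on a directed cycle iff it belongs to a strongly connected component of size ≥ 2 (or has a self-loop).
The vertices on cycles are {B, D, E, F, G, H, I, J, K} — 9 in total.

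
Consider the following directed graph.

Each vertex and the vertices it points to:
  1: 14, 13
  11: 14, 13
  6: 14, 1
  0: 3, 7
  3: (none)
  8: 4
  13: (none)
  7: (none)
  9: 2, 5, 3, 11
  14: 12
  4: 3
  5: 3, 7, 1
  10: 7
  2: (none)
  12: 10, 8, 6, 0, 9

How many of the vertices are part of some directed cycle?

A vertex is on a directed cycle iff it belongs to a strongly connected component of size ≥ 2 (or has a self-loop).
The vertices on cycles are {1, 5, 6, 9, 11, 12, 14} — 7 in total.

7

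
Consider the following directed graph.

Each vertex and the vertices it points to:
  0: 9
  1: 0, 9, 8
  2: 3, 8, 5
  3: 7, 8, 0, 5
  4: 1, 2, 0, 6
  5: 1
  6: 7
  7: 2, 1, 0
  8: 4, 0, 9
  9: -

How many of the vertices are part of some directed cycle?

8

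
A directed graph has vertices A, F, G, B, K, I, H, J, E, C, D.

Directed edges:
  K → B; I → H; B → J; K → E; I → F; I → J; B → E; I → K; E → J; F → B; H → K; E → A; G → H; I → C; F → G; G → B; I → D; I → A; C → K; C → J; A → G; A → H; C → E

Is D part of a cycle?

No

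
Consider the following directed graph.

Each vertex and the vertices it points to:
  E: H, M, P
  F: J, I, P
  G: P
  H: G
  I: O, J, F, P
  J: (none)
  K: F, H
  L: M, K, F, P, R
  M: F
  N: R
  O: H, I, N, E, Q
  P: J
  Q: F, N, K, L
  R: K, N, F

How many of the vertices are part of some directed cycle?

10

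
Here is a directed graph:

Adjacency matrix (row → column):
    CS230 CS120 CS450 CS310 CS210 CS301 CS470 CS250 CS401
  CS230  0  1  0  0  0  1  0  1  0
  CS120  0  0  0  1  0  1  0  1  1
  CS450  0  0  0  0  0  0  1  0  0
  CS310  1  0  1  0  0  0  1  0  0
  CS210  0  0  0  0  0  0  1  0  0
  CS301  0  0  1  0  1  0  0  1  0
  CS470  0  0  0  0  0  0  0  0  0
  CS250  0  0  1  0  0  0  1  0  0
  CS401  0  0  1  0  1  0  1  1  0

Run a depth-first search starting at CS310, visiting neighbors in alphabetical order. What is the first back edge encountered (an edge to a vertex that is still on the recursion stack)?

CS120→CS310

DFS from CS310 (visiting neighbors in alphabetical order); mark gray on enter, black on exit:
CS310 gray
  CS230 gray
    CS120 gray
      CS250 gray
        CS450 gray
          CS470 gray
          CS470 black
        CS450 black
        CS250→CS470: CS470 black — skip
      CS250 black
      CS301 gray
        CS210 gray
          CS210→CS470: CS470 black — skip
        CS210 black
        CS301→CS250: CS250 black — skip
        CS301→CS450: CS450 black — skip
      CS301 black
      CS120→CS310: CS310 is gray → back edge
First back edge: CS120 → CS310.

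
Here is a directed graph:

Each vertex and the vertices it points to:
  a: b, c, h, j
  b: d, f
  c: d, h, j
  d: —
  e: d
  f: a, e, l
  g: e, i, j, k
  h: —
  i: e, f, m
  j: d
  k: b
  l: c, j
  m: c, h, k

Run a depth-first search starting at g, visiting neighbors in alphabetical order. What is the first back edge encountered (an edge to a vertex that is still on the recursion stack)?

b→f

DFS from g (visiting neighbors in alphabetical order); mark gray on enter, black on exit:
g gray
  e gray
    d gray
    d black
  e black
  i gray
    i→e: e black — skip
    f gray
      a gray
        b gray
          b→d: d black — skip
          b→f: f is gray → back edge
First back edge: b → f.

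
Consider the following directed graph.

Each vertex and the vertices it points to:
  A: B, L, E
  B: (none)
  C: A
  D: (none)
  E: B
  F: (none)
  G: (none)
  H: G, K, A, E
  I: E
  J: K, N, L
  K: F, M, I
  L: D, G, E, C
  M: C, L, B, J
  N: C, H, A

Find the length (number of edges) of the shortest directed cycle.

3

For each vertex v, BFS finds the shortest path from v back to v.
The shortest such closed walk is J → K → M → J, length 3.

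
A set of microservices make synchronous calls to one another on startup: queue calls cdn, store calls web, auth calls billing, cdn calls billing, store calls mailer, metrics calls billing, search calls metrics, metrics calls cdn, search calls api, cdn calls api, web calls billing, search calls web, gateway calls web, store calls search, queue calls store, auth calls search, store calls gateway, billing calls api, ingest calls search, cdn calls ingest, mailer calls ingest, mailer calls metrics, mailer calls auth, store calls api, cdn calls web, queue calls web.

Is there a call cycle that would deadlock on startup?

DFS with white/gray/black marking, starting from mailer:
mailer gray
  ingest gray
    search gray
      metrics gray
        billing gray
          api gray
          api black
        billing black
        cdn gray
          cdn→billing: billing black — skip
          cdn→api: api black — skip
          web gray
            web→billing: billing black — skip
          web black
          cdn→ingest: ingest is gray → back edge
Back edge found, so a cycle exists: ingest → search → metrics → cdn → ingest.

Yes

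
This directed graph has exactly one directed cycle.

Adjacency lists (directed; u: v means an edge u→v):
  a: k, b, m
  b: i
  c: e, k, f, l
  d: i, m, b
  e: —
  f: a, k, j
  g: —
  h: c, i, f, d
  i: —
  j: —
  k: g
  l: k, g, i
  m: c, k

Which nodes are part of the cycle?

DFS with gray/black marking from c:
c gray
  e gray
  e black
  k gray
    g gray
    g black
  k black
  f gray
    a gray
      a→k: k black — skip
      b gray
        i gray
        i black
      b black
      m gray
        m→c: c is gray → back edge
Back edge closes the cycle c → f → a → m → c; its vertices are {a, c, f, m}.

a, c, f, m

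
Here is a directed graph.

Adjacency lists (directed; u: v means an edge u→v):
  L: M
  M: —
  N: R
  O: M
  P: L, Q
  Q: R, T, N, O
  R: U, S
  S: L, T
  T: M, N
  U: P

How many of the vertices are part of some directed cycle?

7

A vertex is on a directed cycle iff it belongs to a strongly connected component of size ≥ 2 (or has a self-loop).
The vertices on cycles are {N, P, Q, R, S, T, U} — 7 in total.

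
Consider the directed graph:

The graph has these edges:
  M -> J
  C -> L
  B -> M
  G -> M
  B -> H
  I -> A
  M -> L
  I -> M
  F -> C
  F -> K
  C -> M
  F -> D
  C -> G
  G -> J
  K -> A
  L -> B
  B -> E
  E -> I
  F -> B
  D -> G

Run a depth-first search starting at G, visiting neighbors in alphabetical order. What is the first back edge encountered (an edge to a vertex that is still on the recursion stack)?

I->M

DFS from G (visiting neighbors in alphabetical order); mark gray on enter, black on exit:
G gray
  J gray
  J black
  M gray
    M→J: J black — skip
    L gray
      B gray
        E gray
          I gray
            A gray
            A black
            I→M: M is gray → back edge
First back edge: I → M.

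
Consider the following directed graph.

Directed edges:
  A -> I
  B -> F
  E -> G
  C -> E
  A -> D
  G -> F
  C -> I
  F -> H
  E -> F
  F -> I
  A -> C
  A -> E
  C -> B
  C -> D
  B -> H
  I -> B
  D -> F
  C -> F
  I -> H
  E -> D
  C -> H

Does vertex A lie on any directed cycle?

A lies on a cycle iff there is a path from A back to itself.
Exploring from A, it never reaches itself; equivalently, its strongly connected component is a singleton.

No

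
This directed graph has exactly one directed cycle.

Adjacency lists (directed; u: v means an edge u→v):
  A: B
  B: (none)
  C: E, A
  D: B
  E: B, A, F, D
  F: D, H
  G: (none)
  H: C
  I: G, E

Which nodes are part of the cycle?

DFS with gray/black marking from E:
E gray
  B gray
  B black
  A gray
    A→B: B black — skip
  A black
  F gray
    D gray
      D→B: B black — skip
    D black
    H gray
      C gray
        C→E: E is gray → back edge
Back edge closes the cycle E → F → H → C → E; its vertices are {C, E, F, H}.

C, E, F, H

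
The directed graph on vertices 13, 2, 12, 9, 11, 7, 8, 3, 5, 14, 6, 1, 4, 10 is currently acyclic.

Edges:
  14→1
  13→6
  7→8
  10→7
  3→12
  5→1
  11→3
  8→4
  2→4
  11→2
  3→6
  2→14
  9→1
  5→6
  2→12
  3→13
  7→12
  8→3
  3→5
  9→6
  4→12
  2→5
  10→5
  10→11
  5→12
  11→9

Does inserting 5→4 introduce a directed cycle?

No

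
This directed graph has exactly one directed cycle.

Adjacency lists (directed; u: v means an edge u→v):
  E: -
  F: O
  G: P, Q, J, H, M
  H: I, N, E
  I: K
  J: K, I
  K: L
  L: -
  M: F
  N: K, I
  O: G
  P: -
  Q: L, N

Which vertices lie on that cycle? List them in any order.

F, G, M, O

DFS with gray/black marking from G:
G gray
  P gray
  P black
  Q gray
    L gray
    L black
    N gray
      K gray
        K→L: L black — skip
      K black
      I gray
        I→K: K black — skip
      I black
    N black
  Q black
  J gray
    J→K: K black — skip
    J→I: I black — skip
  J black
  H gray
    H→I: I black — skip
    H→N: N black — skip
    E gray
    E black
  H black
  M gray
    F gray
      O gray
        O→G: G is gray → back edge
Back edge closes the cycle G → M → F → O → G; its vertices are {F, G, M, O}.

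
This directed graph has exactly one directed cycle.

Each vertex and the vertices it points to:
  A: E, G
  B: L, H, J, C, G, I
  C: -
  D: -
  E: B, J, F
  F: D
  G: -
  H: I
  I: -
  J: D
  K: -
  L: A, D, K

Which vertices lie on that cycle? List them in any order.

DFS with gray/black marking from B:
B gray
  L gray
    A gray
      E gray
        E→B: B is gray → back edge
Back edge closes the cycle B → L → A → E → B; its vertices are {A, B, E, L}.

A, B, E, L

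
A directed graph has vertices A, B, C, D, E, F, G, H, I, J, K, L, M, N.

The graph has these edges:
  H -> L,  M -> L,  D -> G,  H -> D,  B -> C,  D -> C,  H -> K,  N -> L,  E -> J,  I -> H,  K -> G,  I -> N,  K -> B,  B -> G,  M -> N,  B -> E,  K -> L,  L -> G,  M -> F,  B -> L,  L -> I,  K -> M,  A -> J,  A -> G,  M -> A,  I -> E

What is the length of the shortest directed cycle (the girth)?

3

For each vertex v, BFS finds the shortest path from v back to v.
The shortest such closed walk is H → L → I → H, length 3.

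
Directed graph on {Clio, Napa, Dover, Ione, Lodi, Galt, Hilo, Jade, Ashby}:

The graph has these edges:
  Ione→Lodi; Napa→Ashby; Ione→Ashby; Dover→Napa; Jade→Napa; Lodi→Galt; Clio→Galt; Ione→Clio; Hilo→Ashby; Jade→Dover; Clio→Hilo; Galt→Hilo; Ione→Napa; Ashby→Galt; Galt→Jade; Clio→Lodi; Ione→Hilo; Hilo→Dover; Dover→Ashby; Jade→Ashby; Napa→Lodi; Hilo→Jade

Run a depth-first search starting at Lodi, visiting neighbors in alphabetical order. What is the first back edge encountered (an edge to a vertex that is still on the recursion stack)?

Ashby→Galt

DFS from Lodi (visiting neighbors in alphabetical order); mark gray on enter, black on exit:
Lodi gray
  Galt gray
    Hilo gray
      Ashby gray
        Ashby→Galt: Galt is gray → back edge
First back edge: Ashby → Galt.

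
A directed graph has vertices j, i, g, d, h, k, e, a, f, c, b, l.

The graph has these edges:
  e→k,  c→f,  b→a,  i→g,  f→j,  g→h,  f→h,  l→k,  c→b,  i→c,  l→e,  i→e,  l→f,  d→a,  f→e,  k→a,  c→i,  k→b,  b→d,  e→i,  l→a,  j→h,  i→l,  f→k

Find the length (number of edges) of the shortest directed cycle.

For each vertex v, BFS finds the shortest path from v back to v.
The shortest such closed walk is i → c → i, length 2.

2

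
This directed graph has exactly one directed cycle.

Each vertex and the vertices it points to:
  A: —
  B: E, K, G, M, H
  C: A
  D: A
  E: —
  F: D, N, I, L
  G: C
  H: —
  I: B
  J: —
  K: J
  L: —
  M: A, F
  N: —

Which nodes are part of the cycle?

B, F, I, M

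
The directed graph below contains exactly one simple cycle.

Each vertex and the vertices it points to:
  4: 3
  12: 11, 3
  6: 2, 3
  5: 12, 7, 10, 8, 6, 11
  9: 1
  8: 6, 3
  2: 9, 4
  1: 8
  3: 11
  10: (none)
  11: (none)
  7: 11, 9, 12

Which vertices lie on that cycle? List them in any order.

1, 2, 6, 8, 9

DFS with gray/black marking from 6:
6 gray
  2 gray
    9 gray
      1 gray
        8 gray
          8→6: 6 is gray → back edge
Back edge closes the cycle 6 → 2 → 9 → 1 → 8 → 6; its vertices are {1, 2, 6, 8, 9}.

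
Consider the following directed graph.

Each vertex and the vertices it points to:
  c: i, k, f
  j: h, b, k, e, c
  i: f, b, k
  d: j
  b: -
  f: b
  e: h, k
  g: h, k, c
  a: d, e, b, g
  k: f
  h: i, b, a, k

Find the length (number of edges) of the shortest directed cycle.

3

For each vertex v, BFS finds the shortest path from v back to v.
The shortest such closed walk is a → e → h → a, length 3.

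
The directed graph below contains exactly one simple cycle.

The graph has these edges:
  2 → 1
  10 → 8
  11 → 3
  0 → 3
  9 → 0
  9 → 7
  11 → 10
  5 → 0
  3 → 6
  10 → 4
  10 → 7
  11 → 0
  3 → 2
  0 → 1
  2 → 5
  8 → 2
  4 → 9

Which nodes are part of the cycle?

0, 2, 3, 5

DFS with gray/black marking from 3:
3 gray
  6 gray
  6 black
  2 gray
    5 gray
      0 gray
        1 gray
        1 black
        0→3: 3 is gray → back edge
Back edge closes the cycle 3 → 2 → 5 → 0 → 3; its vertices are {0, 2, 3, 5}.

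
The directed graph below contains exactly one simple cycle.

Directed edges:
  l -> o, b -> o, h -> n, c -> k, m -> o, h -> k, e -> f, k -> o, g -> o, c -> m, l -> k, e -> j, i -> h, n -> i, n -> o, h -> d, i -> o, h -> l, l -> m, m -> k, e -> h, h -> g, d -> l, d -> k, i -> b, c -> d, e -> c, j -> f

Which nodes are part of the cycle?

h, i, n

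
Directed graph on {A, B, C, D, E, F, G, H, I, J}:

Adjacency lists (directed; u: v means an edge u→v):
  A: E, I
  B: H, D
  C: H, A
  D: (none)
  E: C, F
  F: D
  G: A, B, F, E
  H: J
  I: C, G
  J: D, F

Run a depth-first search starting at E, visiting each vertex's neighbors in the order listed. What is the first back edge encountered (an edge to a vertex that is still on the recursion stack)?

A→E

DFS from E (visiting each vertex's neighbors in the order listed); mark gray on enter, black on exit:
E gray
  C gray
    H gray
      J gray
        D gray
        D black
        F gray
          F→D: D black — skip
        F black
      J black
    H black
    A gray
      A→E: E is gray → back edge
First back edge: A → E.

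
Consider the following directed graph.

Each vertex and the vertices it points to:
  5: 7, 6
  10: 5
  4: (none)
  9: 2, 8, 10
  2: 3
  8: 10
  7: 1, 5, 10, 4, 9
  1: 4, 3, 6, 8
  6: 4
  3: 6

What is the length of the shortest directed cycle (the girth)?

2

For each vertex v, BFS finds the shortest path from v back to v.
The shortest such closed walk is 7 → 5 → 7, length 2.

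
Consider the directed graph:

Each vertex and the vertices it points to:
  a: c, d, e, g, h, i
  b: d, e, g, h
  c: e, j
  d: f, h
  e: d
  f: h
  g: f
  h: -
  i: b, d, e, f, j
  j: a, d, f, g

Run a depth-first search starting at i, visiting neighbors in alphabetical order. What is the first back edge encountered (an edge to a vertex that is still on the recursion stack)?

c->j

DFS from i (visiting neighbors in alphabetical order); mark gray on enter, black on exit:
i gray
  b gray
    d gray
      f gray
        h gray
        h black
      f black
      d→h: h black — skip
    d black
    e gray
      e→d: d black — skip
    e black
    g gray
      g→f: f black — skip
    g black
    b→h: h black — skip
  b black
  i→d: d black — skip
  i→e: e black — skip
  i→f: f black — skip
  j gray
    a gray
      c gray
        c→e: e black — skip
        c→j: j is gray → back edge
First back edge: c → j.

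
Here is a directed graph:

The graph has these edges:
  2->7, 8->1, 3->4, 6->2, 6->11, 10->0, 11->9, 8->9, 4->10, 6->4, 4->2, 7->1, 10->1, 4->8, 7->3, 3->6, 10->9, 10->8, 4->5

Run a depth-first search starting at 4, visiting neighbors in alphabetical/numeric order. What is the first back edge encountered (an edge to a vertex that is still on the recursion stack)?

DFS from 4 (visiting neighbors in alphabetical/numeric order); mark gray on enter, black on exit:
4 gray
  2 gray
    7 gray
      1 gray
      1 black
      3 gray
        3→4: 4 is gray → back edge
First back edge: 3 → 4.

3->4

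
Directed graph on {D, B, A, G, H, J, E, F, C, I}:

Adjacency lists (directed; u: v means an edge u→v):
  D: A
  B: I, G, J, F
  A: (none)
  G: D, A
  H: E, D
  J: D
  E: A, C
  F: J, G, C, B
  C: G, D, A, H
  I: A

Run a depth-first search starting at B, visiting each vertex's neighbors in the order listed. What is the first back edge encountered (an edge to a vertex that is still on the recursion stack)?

E→C

DFS from B (visiting each vertex's neighbors in the order listed); mark gray on enter, black on exit:
B gray
  I gray
    A gray
    A black
  I black
  G gray
    D gray
      D→A: A black — skip
    D black
    G→A: A black — skip
  G black
  J gray
    J→D: D black — skip
  J black
  F gray
    F→J: J black — skip
    F→G: G black — skip
    C gray
      C→G: G black — skip
      C→D: D black — skip
      C→A: A black — skip
      H gray
        E gray
          E→A: A black — skip
          E→C: C is gray → back edge
First back edge: E → C.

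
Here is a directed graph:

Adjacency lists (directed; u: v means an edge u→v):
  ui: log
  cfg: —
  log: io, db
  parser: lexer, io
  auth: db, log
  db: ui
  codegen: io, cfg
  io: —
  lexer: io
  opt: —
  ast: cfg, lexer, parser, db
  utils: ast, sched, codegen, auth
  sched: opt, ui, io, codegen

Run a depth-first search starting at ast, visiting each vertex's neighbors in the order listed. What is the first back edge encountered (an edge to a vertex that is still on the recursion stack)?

log→db

DFS from ast (visiting each vertex's neighbors in the order listed); mark gray on enter, black on exit:
ast gray
  cfg gray
  cfg black
  lexer gray
    io gray
    io black
  lexer black
  parser gray
    parser→lexer: lexer black — skip
    parser→io: io black — skip
  parser black
  db gray
    ui gray
      log gray
        log→io: io black — skip
        log→db: db is gray → back edge
First back edge: log → db.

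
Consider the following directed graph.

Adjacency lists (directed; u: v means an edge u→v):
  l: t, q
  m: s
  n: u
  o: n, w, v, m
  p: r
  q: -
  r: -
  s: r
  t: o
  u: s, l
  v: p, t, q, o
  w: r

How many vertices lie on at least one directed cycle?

6

A vertex is on a directed cycle iff it belongs to a strongly connected component of size ≥ 2 (or has a self-loop).
The vertices on cycles are {l, n, o, t, u, v} — 6 in total.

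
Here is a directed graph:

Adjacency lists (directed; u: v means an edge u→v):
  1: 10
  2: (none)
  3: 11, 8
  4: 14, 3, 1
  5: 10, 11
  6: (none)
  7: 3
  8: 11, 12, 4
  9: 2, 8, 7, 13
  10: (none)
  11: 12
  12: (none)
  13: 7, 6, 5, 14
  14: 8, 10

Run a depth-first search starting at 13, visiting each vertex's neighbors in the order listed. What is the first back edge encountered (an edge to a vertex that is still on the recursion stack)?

14→8

DFS from 13 (visiting each vertex's neighbors in the order listed); mark gray on enter, black on exit:
13 gray
  7 gray
    3 gray
      11 gray
        12 gray
        12 black
      11 black
      8 gray
        8→11: 11 black — skip
        8→12: 12 black — skip
        4 gray
          14 gray
            14→8: 8 is gray → back edge
First back edge: 14 → 8.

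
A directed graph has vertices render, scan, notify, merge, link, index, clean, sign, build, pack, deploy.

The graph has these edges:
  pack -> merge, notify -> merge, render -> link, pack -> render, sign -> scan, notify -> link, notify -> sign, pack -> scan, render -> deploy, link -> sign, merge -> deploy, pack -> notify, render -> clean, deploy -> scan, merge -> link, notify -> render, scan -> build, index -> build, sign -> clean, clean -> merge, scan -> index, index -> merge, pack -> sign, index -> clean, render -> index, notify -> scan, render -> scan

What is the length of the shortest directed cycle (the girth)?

For each vertex v, BFS finds the shortest path from v back to v.
The shortest such closed walk is sign → clean → merge → link → sign, length 4.

4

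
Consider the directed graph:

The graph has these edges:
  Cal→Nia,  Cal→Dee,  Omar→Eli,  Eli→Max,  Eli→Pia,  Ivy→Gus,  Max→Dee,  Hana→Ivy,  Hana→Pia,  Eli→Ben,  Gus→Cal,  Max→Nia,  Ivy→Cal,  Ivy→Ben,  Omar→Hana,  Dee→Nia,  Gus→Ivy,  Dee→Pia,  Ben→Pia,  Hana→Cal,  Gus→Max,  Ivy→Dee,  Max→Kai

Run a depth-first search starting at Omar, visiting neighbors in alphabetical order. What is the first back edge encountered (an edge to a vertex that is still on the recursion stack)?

Gus→Ivy

DFS from Omar (visiting neighbors in alphabetical order); mark gray on enter, black on exit:
Omar gray
  Eli gray
    Ben gray
      Pia gray
      Pia black
    Ben black
    Max gray
      Dee gray
        Nia gray
        Nia black
        Dee→Pia: Pia black — skip
      Dee black
      Kai gray
      Kai black
      Max→Nia: Nia black — skip
    Max black
    Eli→Pia: Pia black — skip
  Eli black
  Hana gray
    Cal gray
      Cal→Dee: Dee black — skip
      Cal→Nia: Nia black — skip
    Cal black
    Ivy gray
      Ivy→Ben: Ben black — skip
      Ivy→Cal: Cal black — skip
      Ivy→Dee: Dee black — skip
      Gus gray
        Gus→Cal: Cal black — skip
        Gus→Ivy: Ivy is gray → back edge
First back edge: Gus → Ivy.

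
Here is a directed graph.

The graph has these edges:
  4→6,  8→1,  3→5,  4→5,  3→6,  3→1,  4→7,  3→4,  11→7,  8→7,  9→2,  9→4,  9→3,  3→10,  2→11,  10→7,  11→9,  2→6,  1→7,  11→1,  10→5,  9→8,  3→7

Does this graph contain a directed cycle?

Yes

DFS with white/gray/black marking, starting from 6:
6 gray
6 black
4 gray
  5 gray
  5 black
  7 gray
  7 black
  4→6: 6 black — skip
4 black
2 gray
  2→6: 6 black — skip
  11 gray
    9 gray
      3 gray
        1 gray
          1→7: 7 black — skip
        1 black
        10 gray
          10→7: 7 black — skip
          10→5: 5 black — skip
        10 black
        3→6: 6 black — skip
        3→4: 4 black — skip
        3→5: 5 black — skip
        3→7: 7 black — skip
      3 black
      9→2: 2 is gray → back edge
Back edge found, so a cycle exists: 2 → 11 → 9 → 2.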